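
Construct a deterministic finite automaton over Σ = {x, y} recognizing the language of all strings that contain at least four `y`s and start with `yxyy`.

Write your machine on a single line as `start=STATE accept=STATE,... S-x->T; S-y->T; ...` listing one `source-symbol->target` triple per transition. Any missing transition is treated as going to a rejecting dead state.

Handle the two conditions separately and then intersect. The first has 6 states tracking the count of `y`s, saturating at 5; the second has 6 states tracking whether the input so far still matches the prefix `yxyy`. A product state is a pair (one from each), accepting exactly when both do.
13 states suffice.
          x    y  
>  S0     S1   S2 
   S1     S1   S3 
   S2     S4   S5 
   S3     S3   S5 
   S4     S3   S6 
   S5     S5   S7 
   S6     S5   S8 
   S7     S7   S9 
   S8     S8  S10 
   S9     S9  S11 
 * S10   S10  S12 
   S11   S11  S11 
 * S12   S12  S12 
(> = start, * = accepting)

start=S0; accept=S10,S12; S0-x->S1; S0-y->S2; S1-x->S1; S1-y->S3; S2-x->S4; S2-y->S5; S3-x->S3; S3-y->S5; S4-x->S3; S4-y->S6; S5-x->S5; S5-y->S7; S6-x->S5; S6-y->S8; S7-x->S7; S7-y->S9; S8-x->S8; S8-y->S10; S9-x->S9; S9-y->S11; S10-x->S10; S10-y->S12; S11-x->S11; S11-y->S11; S12-x->S12; S12-y->S12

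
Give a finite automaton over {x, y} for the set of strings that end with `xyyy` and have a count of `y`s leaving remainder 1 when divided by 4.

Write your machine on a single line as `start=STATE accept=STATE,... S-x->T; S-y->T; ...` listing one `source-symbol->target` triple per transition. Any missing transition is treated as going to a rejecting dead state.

Handle the two conditions separately and then intersect. The first has 5 states tracking how much of the suffix `xyyy` has currently been matched; the second has 4 states tracking the count of `y`s modulo 4. A product state is a pair (one from each), accepting exactly when both do. Equivalent product states are then merged.
8 states suffice.
        x   y  
>  s0   s0  s1 
   s1   s1  s2 
   s2   s3  s4 
   s3   s3  s5 
   s4   s4  s0 
   s5   s4  s6 
   s6   s0  s7 
 * s7   s1  s2 
(> = start, * = accepting)

start=s0; accept=s7; s0-x->s0; s0-y->s1; s1-x->s1; s1-y->s2; s2-x->s3; s2-y->s4; s3-x->s3; s3-y->s5; s4-x->s4; s4-y->s0; s5-x->s4; s5-y->s6; s6-x->s0; s6-y->s7; s7-x->s1; s7-y->s2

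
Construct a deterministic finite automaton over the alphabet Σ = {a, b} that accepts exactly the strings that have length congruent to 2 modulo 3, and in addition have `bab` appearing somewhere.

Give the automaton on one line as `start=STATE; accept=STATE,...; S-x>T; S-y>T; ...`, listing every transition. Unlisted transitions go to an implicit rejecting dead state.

start=q0; accept=q11; q0-a>q1; q0-b>q2; q1-a>q3; q1-b>q4; q2-a>q5; q2-b>q4; q3-a>q0; q3-b>q6; q4-a>q7; q4-b>q6; q5-a>q0; q5-b>q8; q6-a>q9; q6-b>q2; q7-a>q1; q7-b>q10; q8-a>q10; q8-b>q10; q9-a>q3; q9-b>q11; q10-a>q11; q10-b>q11; q11-a>q8; q11-b>q8

Handle the two conditions separately and then intersect. One (3 states) tracks the input length modulo 3; the other (4 states) tracks whether and how much of `bab` has been seen. Each combined state is a pair, one component from each; accept when both components accept.
          a    b  
>  q0     q1   q2 
   q1     q3   q4 
   q2     q5   q4 
   q3     q0   q6 
   q4     q7   q6 
   q5     q0   q8 
   q6     q9   q2 
   q7     q1  q10 
   q8    q10  q10 
   q9     q3  q11 
   q10   q11  q11 
 * q11    q8   q8 
(> = start, * = accepting)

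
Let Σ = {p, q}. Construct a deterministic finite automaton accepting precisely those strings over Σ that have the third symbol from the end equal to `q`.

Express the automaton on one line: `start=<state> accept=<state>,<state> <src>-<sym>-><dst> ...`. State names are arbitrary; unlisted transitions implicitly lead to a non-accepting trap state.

start=S0 accept=S11,S12,S13,S14 S0-p->S1 S0-q->S2 S1-p->S3 S1-q->S4 S2-p->S5 S2-q->S6 S3-p->S7 S3-q->S8 S4-p->S9 S4-q->S10 S5-p->S11 S5-q->S12 S6-p->S13 S6-q->S14 S7-p->S7 S7-q->S8 S8-p->S9 S8-q->S10 S9-p->S11 S9-q->S12 S10-p->S13 S10-q->S14 S11-p->S7 S11-q->S8 S12-p->S9 S12-q->S10 S13-p->S11 S13-q->S12 S14-p->S13 S14-q->S14

A DFA must remember the last 3 symbols (since which symbol is third-to-last isn't known until the input ends). Use one state per possible window of the last ≤3 symbols; accept from those whose window starts with `q`.
          p    q  
>  S0     S1   S2 
   S1     S3   S4 
   S2     S5   S6 
   S3     S7   S8 
   S4     S9  S10 
   S5    S11  S12 
   S6    S13  S14 
   S7     S7   S8 
   S8     S9  S10 
   S9    S11  S12 
   S10   S13  S14 
 * S11    S7   S8 
 * S12    S9  S10 
 * S13   S11  S12 
 * S14   S13  S14 
(> = start, * = accepting)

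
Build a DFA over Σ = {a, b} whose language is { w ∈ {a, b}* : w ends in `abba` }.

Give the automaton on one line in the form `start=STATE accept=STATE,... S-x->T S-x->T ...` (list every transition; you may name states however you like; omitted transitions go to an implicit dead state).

start=q0 accept=q4 q0-a->q1 q0-b->q0 q1-a->q1 q1-b->q2 q2-a->q1 q2-b->q3 q3-a->q4 q3-b->q0 q4-a->q1 q4-b->q2

Remember how much of `abba` the current input suffix matches. State q0 means no match yet; q1 means the last symbol is `a`; q2 means the last 2 symbols are `ab`; q3 means the last 3 symbols are `abb`; q4 means the last 4 symbols are `abba`. Only q4 accepts. On a mismatch, fall back to the longest proper suffix that is still a prefix of `abba`.
5 states suffice.
        a   b  
>  q0   q1  q0 
   q1   q1  q2 
   q2   q1  q3 
   q3   q4  q0 
 * q4   q1  q2 
(> = start, * = accepting)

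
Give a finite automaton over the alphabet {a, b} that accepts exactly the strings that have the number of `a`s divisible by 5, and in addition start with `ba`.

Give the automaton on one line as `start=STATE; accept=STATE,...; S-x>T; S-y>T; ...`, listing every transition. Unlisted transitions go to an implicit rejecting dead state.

Build one automaton per condition and run them in lockstep. The first has 5 states tracking the count of `a`s modulo 5; the second has 4 states tracking whether the input so far still matches the prefix `ba`. A product state is a pair (one from each), accepting exactly when both do. Minimizing collapses redundant product states.
With 8 states:
        a   b  
>  S0   S1  S2 
   S1   S1  S1 
   S2   S3  S1 
   S3   S4  S3 
   S4   S5  S4 
   S5   S6  S5 
   S6   S7  S6 
 * S7   S3  S7 
(> = start, * = accepting)

start=S0; accept=S7; S0-a>S1; S0-b>S2; S1-a>S1; S1-b>S1; S2-a>S3; S2-b>S1; S3-a>S4; S3-b>S3; S4-a>S5; S4-b>S4; S5-a>S6; S5-b>S5; S6-a>S7; S6-b>S6; S7-a>S3; S7-b>S7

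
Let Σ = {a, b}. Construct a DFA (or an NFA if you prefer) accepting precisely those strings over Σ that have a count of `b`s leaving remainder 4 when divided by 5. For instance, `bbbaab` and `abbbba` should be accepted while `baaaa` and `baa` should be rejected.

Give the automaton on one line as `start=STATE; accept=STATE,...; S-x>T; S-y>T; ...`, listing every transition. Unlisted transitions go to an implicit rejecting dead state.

The only thing that matters is how many `b`s have appeared, reduced mod 5. Use one state per residue: q0 for 0, …, q4 for 4. Reading `b` moves to the next residue; anything else stays put. q4 is accepting.
5 states suffice.
        a   b  
>  q0   q0  q1 
   q1   q1  q2 
   q2   q2  q3 
   q3   q3  q4 
 * q4   q4  q0 
(> = start, * = accepting)

start=q0; accept=q4; q0-a>q0; q0-b>q1; q1-a>q1; q1-b>q2; q2-a>q2; q2-b>q3; q3-a>q3; q3-b>q4; q4-a>q4; q4-b>q0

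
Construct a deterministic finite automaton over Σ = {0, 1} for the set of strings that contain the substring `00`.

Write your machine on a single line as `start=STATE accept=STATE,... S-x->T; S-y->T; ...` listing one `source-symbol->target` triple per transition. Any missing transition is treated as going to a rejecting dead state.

start=S0; accept=S2; S0-0->S1; S0-1->S0; S1-0->S2; S1-1->S0; S2-0->S2; S2-1->S2

States S0..S1 record the length of the longest prefix of `00` that matches the current input suffix. Reaching S2 means `00` has been seen, and we stay there forever. Accept from S2.
3 states suffice.
        0   1  
>  S0   S1  S0 
   S1   S2  S0 
 * S2   S2  S2 
(> = start, * = accepting)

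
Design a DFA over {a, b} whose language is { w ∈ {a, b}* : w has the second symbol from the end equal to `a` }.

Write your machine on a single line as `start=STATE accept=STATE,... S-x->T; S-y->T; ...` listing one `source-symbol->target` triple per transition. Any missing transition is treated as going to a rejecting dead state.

start=q0; accept=q3,q4; q0-a->q1; q0-b->q2; q1-a->q3; q1-b->q4; q2-a->q5; q2-b->q6; q3-a->q3; q3-b->q4; q4-a->q5; q4-b->q6; q5-a->q3; q5-b->q4; q6-a->q5; q6-b->q6

A DFA must remember the last 2 symbols (since which symbol is second-to-last isn't known until the input ends). Use one state per possible window of the last ≤2 symbols; accept from those whose window starts with `a`.
A 7-state machine:
        a   b  
>  q0   q1  q2 
   q1   q3  q4 
   q2   q5  q6 
 * q3   q3  q4 
 * q4   q5  q6 
   q5   q3  q4 
   q6   q5  q6 
(> = start, * = accepting)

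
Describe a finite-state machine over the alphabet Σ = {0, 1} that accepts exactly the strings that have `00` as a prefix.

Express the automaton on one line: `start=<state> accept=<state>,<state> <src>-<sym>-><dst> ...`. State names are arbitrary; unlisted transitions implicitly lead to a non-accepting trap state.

start=A accept=C A-0->B A-1->D B-0->C B-1->D C-0->C C-1->C D-0->D D-1->D

Check the first 2 symbols one by one: A through B record how many have matched `00` so far; any wrong symbol goes to the dead state D. After all 2 match we enter the accepting sink C.
       0  1 
>  A   B  D 
   B   C  D 
 * C   C  C 
   D   D  D 
(> = start, * = accepting)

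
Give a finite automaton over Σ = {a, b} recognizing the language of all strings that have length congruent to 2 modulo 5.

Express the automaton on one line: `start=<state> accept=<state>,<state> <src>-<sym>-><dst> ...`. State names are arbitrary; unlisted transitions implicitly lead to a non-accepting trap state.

Count input length modulo 5: every symbol advances one step around the cycle q0 → q1 → q2 → q3 → q4 → q0. Accept at q2.
A 5-state machine:
        a   b  
>  q0   q1  q1 
   q1   q2  q2 
 * q2   q3  q3 
   q3   q4  q4 
   q4   q0  q0 
(> = start, * = accepting)

start=q0 accept=q2 q0-a->q1 q0-b->q1 q1-a->q2 q1-b->q2 q2-a->q3 q2-b->q3 q3-a->q4 q3-b->q4 q4-a->q0 q4-b->q0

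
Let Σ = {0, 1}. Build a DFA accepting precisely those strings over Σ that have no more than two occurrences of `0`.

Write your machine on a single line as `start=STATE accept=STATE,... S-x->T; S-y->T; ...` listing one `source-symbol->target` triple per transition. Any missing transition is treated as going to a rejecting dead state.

start=q0; accept=q0,q1,q2; q0-0->q1; q0-1->q0; q1-0->q2; q1-1->q1; q2-0->q3; q2-1->q2; q3-0->q3; q3-1->q3

Only the number of `0`s matters, and only up to 3. Make a chain q0 → q1 → q2 → q3 advanced by each `0` (with q3 absorbing); every other symbol self-loops. The accepting set is {q0, q1, q2}.
4 states suffice.
        0   1  
>* q0   q1  q0 
 * q1   q2  q1 
 * q2   q3  q2 
   q3   q3  q3 
(> = start, * = accepting)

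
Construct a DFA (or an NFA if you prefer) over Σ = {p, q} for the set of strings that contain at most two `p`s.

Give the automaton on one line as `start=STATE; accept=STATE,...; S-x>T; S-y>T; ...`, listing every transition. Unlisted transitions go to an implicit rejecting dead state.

Count `p`s, saturating at 3: states A through C mean 0 through 2 `p`s seen; D means more than 2. Each `p` increments (capped at D); other symbols loop. Accept from {A, B, C}.
       p  q 
>* A   B  A 
 * B   C  B 
 * C   D  C 
   D   D  D 
(> = start, * = accepting)

start=A; accept=A,B,C; A-p>B; A-q>A; B-p>C; B-q>B; C-p>D; C-q>C; D-p>D; D-q>D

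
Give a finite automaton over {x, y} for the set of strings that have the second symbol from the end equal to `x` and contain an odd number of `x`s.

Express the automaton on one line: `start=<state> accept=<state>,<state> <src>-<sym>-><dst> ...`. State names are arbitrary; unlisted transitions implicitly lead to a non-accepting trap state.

start=s0 accept=s3,s4 s0-x->s1 s0-y->s0 s1-x->s2 s1-y->s3 s2-x->s4 s2-y->s0 s3-x->s2 s3-y->s5 s4-x->s2 s4-y->s3 s5-x->s2 s5-y->s5

Build one automaton per condition and run them in lockstep. One (7 states) tracks the last 2 symbols read; the other (2 states) tracks the count of `x`s modulo 2. Each combined state is a pair, one component from each; accept when both components accept. Equivalent product states are then merged.
        x   y  
>  s0   s1  s0 
   s1   s2  s3 
   s2   s4  s0 
 * s3   s2  s5 
 * s4   s2  s3 
   s5   s2  s5 
(> = start, * = accepting)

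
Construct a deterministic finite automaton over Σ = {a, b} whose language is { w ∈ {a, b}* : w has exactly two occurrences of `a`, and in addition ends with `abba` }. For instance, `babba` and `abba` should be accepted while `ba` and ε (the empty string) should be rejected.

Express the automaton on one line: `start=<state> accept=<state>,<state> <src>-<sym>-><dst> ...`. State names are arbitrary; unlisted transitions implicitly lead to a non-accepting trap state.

start=S0 accept=S9 S0-a->S1 S0-b->S0 S1-a->S2 S1-b->S3 S2-a->S4 S2-b->S5 S3-a->S2 S3-b->S6 S4-a->S4 S4-b->S7 S5-a->S4 S5-b->S8 S6-a->S9 S6-b->S10 S7-a->S4 S7-b->S11 S8-a->S12 S8-b->S13 S9-a->S4 S9-b->S5 S10-a->S2 S10-b->S10 S11-a->S12 S11-b->S14 S12-a->S4 S12-b->S7 S13-a->S4 S13-b->S13 S14-a->S4 S14-b->S14

Handle the two conditions separately and then intersect. One (4 states) tracks the count of `a`s, saturating at 3; the other (5 states) tracks how much of the suffix `abba` has currently been matched. Each combined state is a pair, one component from each; accept when both components accept.
With 15 states:
          a    b  
>  S0     S1   S0 
   S1     S2   S3 
   S2     S4   S5 
   S3     S2   S6 
   S4     S4   S7 
   S5     S4   S8 
   S6     S9  S10 
   S7     S4  S11 
   S8    S12  S13 
 * S9     S4   S5 
   S10    S2  S10 
   S11   S12  S14 
   S12    S4   S7 
   S13    S4  S13 
   S14    S4  S14 
(> = start, * = accepting)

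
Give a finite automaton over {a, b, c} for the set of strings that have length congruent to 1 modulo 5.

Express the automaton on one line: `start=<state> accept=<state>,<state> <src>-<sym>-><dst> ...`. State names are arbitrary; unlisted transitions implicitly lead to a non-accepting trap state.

Count input length modulo 5: every symbol advances one step around the cycle S0 → S1 → S2 → S3 → S4 → S0. Accept at S1.
5 states suffice.
        a   b   c  
>  S0   S1  S1  S1 
 * S1   S2  S2  S2 
   S2   S3  S3  S3 
   S3   S4  S4  S4 
   S4   S0  S0  S0 
(> = start, * = accepting)

start=S0 accept=S1 S0-a->S1 S0-b->S1 S0-c->S1 S1-a->S2 S1-b->S2 S1-c->S2 S2-a->S3 S2-b->S3 S2-c->S3 S3-a->S4 S3-b->S4 S3-c->S4 S4-a->S0 S4-b->S0 S4-c->S0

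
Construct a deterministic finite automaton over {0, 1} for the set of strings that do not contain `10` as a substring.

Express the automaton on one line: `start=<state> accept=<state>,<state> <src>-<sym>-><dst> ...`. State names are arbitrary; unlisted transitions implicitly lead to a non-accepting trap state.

start=q0 accept=q0,q1 q0-0->q0 q0-1->q1 q1-0->q2 q1-1->q1 q2-0->q2 q2-1->q2

Track partial matches of the forbidden pattern `10`. State q2 is a dead state reached once `10` has occurred; every other state accepts. q0 means no part of `10` is currently matched.
With 3 states:
        0   1  
>* q0   q0  q1 
 * q1   q2  q1 
   q2   q2  q2 
(> = start, * = accepting)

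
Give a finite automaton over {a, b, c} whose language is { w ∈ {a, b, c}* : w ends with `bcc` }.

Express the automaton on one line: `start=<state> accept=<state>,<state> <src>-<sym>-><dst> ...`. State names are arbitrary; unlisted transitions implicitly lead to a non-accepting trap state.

start=S0 accept=S3 S0-a->S0 S0-b->S1 S0-c->S0 S1-a->S0 S1-b->S1 S1-c->S2 S2-a->S0 S2-b->S1 S2-c->S3 S3-a->S0 S3-b->S1 S3-c->S0

Remember how much of `bcc` the current input suffix matches. State S0 means no match yet; S1 means the last symbol is `b`; S2 means the last 2 symbols are `bc`; S3 means the last 3 symbols are `bcc`. Only S3 accepts. On a mismatch, fall back to the longest proper suffix that is still a prefix of `bcc`.
A 4-state machine:
        a   b   c  
>  S0   S0  S1  S0 
   S1   S0  S1  S2 
   S2   S0  S1  S3 
 * S3   S0  S1  S0 
(> = start, * = accepting)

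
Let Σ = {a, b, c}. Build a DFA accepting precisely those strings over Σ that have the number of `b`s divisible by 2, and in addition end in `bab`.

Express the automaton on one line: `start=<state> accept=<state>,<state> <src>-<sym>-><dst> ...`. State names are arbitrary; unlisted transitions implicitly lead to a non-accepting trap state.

start=q0 accept=q5 q0-a->q0 q0-b->q1 q0-c->q0 q1-a->q2 q1-b->q3 q1-c->q4 q2-a->q4 q2-b->q5 q2-c->q4 q3-a->q6 q3-b->q1 q3-c->q0 q4-a->q4 q4-b->q3 q4-c->q4 q5-a->q6 q5-b->q1 q5-c->q0 q6-a->q0 q6-b->q7 q6-c->q0 q7-a->q2 q7-b->q3 q7-c->q4

Handle the two conditions separately and then intersect. The first has 2 states tracking the count of `b`s modulo 2; the second has 4 states tracking how much of the suffix `bab` has currently been matched. A product state is a pair (one from each), accepting exactly when both do.
        a   b   c  
>  q0   q0  q1  q0 
   q1   q2  q3  q4 
   q2   q4  q5  q4 
   q3   q6  q1  q0 
   q4   q4  q3  q4 
 * q5   q6  q1  q0 
   q6   q0  q7  q0 
   q7   q2  q3  q4 
(> = start, * = accepting)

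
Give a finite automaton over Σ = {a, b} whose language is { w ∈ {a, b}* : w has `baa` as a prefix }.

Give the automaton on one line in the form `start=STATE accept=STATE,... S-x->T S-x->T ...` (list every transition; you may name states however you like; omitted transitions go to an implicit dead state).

Walk along `baa` while the input agrees: from S0 take `b` to S1, and so on. Any deviation drops to the rejecting sink S4. Once S3 is reached the prefix is confirmed and every continuation is accepted.
5 states suffice.
        a   b  
>  S0   S4  S1 
   S1   S2  S4 
   S2   S3  S4 
 * S3   S3  S3 
   S4   S4  S4 
(> = start, * = accepting)

start=S0 accept=S3 S0-a->S4 S0-b->S1 S1-a->S2 S1-b->S4 S2-a->S3 S2-b->S4 S3-a->S3 S3-b->S3 S4-a->S4 S4-b->S4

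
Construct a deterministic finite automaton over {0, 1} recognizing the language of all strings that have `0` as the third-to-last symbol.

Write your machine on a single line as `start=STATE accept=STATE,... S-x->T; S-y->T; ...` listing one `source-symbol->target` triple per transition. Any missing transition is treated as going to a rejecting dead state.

start=S0; accept=S7,S8,S9,S10; S0-0->S1; S0-1->S2; S1-0->S3; S1-1->S4; S2-0->S5; S2-1->S6; S3-0->S7; S3-1->S8; S4-0->S9; S4-1->S10; S5-0->S11; S5-1->S12; S6-0->S13; S6-1->S14; S7-0->S7; S7-1->S8; S8-0->S9; S8-1->S10; S9-0->S11; S9-1->S12; S10-0->S13; S10-1->S14; S11-0->S7; S11-1->S8; S12-0->S9; S12-1->S10; S13-0->S11; S13-1->S12; S14-0->S13; S14-1->S14

A DFA must remember the last 3 symbols (since which symbol is third-to-last isn't known until the input ends). Use one state per possible window of the last ≤3 symbols; accept from those whose window starts with `0`.
15 states suffice.
          0    1  
>  S0     S1   S2 
   S1     S3   S4 
   S2     S5   S6 
   S3     S7   S8 
   S4     S9  S10 
   S5    S11  S12 
   S6    S13  S14 
 * S7     S7   S8 
 * S8     S9  S10 
 * S9    S11  S12 
 * S10   S13  S14 
   S11    S7   S8 
   S12    S9  S10 
   S13   S11  S12 
   S14   S13  S14 
(> = start, * = accepting)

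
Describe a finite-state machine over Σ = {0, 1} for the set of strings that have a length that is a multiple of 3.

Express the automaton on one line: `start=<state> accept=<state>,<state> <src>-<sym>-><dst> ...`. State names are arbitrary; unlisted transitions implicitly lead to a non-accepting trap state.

Only the length mod 3 matters, so use a 3-cycle: from any state, every input symbol moves to the next state, wrapping q2 back to q0. Mark q0 accepting.
A 3-state machine:
        0   1  
>* q0   q1  q1 
   q1   q2  q2 
   q2   q0  q0 
(> = start, * = accepting)

start=q0 accept=q0 q0-0->q1 q0-1->q1 q1-0->q2 q1-1->q2 q2-0->q0 q2-1->q0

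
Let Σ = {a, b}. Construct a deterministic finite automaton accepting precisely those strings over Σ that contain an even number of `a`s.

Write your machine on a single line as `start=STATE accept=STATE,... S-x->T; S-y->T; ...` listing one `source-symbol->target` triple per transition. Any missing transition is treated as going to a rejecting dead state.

Keep the running count of `a`s modulo 2: each `a` advances along the cycle S0 → S1 → S0 while other symbols loop. Accept at S0.
2 states suffice.
        a   b  
>* S0   S1  S0 
   S1   S0  S1 
(> = start, * = accepting)

start=S0; accept=S0; S0-a->S1; S0-b->S0; S1-a->S0; S1-b->S1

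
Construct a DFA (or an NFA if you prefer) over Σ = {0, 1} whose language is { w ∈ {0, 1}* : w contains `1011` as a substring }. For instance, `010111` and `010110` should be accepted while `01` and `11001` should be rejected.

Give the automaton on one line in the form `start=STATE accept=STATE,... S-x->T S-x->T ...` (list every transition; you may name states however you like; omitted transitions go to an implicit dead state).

start=q0 accept=q4 q0-0->q0 q0-1->q1 q1-0->q2 q1-1->q1 q2-0->q0 q2-1->q3 q3-0->q2 q3-1->q4 q4-0->q4 q4-1->q4

States q0..q3 record the length of the longest prefix of `1011` that matches the current input suffix. Reaching q4 means `1011` has been seen, and we stay there forever. Accept from q4.
        0   1  
>  q0   q0  q1 
   q1   q2  q1 
   q2   q0  q3 
   q3   q2  q4 
 * q4   q4  q4 
(> = start, * = accepting)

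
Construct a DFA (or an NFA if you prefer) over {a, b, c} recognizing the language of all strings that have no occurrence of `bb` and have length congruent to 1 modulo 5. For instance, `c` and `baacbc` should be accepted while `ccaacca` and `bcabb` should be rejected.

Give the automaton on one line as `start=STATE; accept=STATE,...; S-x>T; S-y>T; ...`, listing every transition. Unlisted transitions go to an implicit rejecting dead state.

start=q0; accept=q1,q2; q0-a>q1; q0-b>q2; q0-c>q1; q1-a>q3; q1-b>q4; q1-c>q3; q2-a>q3; q2-b>q5; q2-c>q3; q3-a>q6; q3-b>q7; q3-c>q6; q4-a>q6; q4-b>q5; q4-c>q6; q5-a>q5; q5-b>q5; q5-c>q5; q6-a>q8; q6-b>q9; q6-c>q8; q7-a>q8; q7-b>q5; q7-c>q8; q8-a>q0; q8-b>q10; q8-c>q0; q9-a>q0; q9-b>q5; q9-c>q0; q10-a>q1; q10-b>q5; q10-c>q1

Build one automaton per condition and run them in lockstep. The first has 3 states tracking partial matches of the forbidden pattern `bb`; the second has 5 states tracking the input length modulo 5. A product state is a pair (one from each), accepting exactly when both do. Minimizing collapses redundant product states.
11 states suffice.
          a    b    c  
>  q0     q1   q2   q1 
 * q1     q3   q4   q3 
 * q2     q3   q5   q3 
   q3     q6   q7   q6 
   q4     q6   q5   q6 
   q5     q5   q5   q5 
   q6     q8   q9   q8 
   q7     q8   q5   q8 
   q8     q0  q10   q0 
   q9     q0   q5   q0 
   q10    q1   q5   q1 
(> = start, * = accepting)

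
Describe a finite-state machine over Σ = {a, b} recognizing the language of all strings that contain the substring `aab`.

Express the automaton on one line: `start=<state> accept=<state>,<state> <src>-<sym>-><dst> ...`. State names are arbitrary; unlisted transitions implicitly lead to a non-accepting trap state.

start=S0 accept=S3 S0-a->S1 S0-b->S0 S1-a->S2 S1-b->S0 S2-a->S2 S2-b->S3 S3-a->S3 S3-b->S3

States S0..S2 record the length of the longest prefix of `aab` that matches the current input suffix. Reaching S3 means `aab` has been seen, and we stay there forever. Accept from S3.
With 4 states:
        a   b  
>  S0   S1  S0 
   S1   S2  S0 
   S2   S2  S3 
 * S3   S3  S3 
(> = start, * = accepting)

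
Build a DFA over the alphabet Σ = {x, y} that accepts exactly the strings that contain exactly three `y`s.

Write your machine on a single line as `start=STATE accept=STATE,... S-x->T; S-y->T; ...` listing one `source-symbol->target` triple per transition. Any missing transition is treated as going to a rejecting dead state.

start=A; accept=D; A-x->A; A-y->B; B-x->B; B-y->C; C-x->C; C-y->D; D-x->D; D-y->E; E-x->E; E-y->E

Only the number of `y`s matters, and only up to 4. Make a chain A → B → C → D → E advanced by each `y` (with E absorbing); every other symbol self-loops. The accepting set is {D}.
       x  y 
>  A   A  B 
   B   B  C 
   C   C  D 
 * D   D  E 
   E   E  E 
(> = start, * = accepting)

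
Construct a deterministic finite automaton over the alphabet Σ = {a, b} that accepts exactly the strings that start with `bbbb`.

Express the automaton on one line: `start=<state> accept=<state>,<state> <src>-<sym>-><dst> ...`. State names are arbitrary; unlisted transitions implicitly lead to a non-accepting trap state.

Check the first 4 symbols one by one: q0 through q3 record how many have matched `bbbb` so far; any wrong symbol goes to the dead state q5. After all 4 match we enter the accepting sink q4.
        a   b  
>  q0   q5  q1 
   q1   q5  q2 
   q2   q5  q3 
   q3   q5  q4 
 * q4   q4  q4 
   q5   q5  q5 
(> = start, * = accepting)

start=q0 accept=q4 q0-a->q5 q0-b->q1 q1-a->q5 q1-b->q2 q2-a->q5 q2-b->q3 q3-a->q5 q3-b->q4 q4-a->q4 q4-b->q4 q5-a->q5 q5-b->q5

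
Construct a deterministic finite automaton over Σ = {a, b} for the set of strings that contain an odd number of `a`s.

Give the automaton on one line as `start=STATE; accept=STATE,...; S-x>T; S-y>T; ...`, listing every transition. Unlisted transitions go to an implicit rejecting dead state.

start=q0; accept=q1; q0-a>q1; q0-b>q0; q1-a>q0; q1-b>q1

Keep the running count of `a`s modulo 2: each `a` advances along the cycle q0 → q1 → q0 while other symbols loop. Accept at q1.
        a   b  
>  q0   q1  q0 
 * q1   q0  q1 
(> = start, * = accepting)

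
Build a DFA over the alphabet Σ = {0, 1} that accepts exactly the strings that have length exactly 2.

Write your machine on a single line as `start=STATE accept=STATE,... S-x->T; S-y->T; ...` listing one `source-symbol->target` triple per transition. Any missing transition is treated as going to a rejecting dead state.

Count input length up to 3: every symbol moves from s0 toward s3, which means 'more than 2' and absorbs. Accept from {s2}.
4 states suffice.
        0   1  
>  s0   s1  s1 
   s1   s2  s2 
 * s2   s3  s3 
   s3   s3  s3 
(> = start, * = accepting)

start=s0; accept=s2; s0-0->s1; s0-1->s1; s1-0->s2; s1-1->s2; s2-0->s3; s2-1->s3; s3-0->s3; s3-1->s3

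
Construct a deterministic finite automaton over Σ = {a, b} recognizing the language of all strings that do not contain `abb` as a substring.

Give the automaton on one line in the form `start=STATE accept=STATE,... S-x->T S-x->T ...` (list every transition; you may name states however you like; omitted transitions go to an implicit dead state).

start=q0 accept=q0,q1,q2 q0-a->q1 q0-b->q0 q1-a->q1 q1-b->q2 q2-a->q1 q2-b->q3 q3-a->q3 q3-b->q3

Track partial matches of the forbidden pattern `abb`. State q3 is a dead state reached once `abb` has occurred; every other state accepts. q0 means no part of `abb` is currently matched.
        a   b  
>* q0   q1  q0 
 * q1   q1  q2 
 * q2   q1  q3 
   q3   q3  q3 
(> = start, * = accepting)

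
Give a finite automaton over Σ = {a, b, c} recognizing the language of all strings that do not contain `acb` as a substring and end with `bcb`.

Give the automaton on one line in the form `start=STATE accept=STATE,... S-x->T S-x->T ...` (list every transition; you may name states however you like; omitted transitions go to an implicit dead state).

start=S0 accept=S6 S0-a->S1 S0-b->S2 S0-c->S0 S1-a->S1 S1-b->S2 S1-c->S3 S2-a->S1 S2-b->S2 S2-c->S4 S3-a->S1 S3-b->S5 S3-c->S0 S4-a->S1 S4-b->S6 S4-c->S0 S5-a->S5 S5-b->S5 S5-c->S5 S6-a->S1 S6-b->S2 S6-c->S4

Build one automaton per condition and run them in lockstep. One (4 states) tracks partial matches of the forbidden pattern `acb`; the other (4 states) tracks how much of the suffix `bcb` has currently been matched. Each combined state is a pair, one component from each; accept when both components accept. Minimizing collapses redundant product states.
7 states suffice.
        a   b   c  
>  S0   S1  S2  S0 
   S1   S1  S2  S3 
   S2   S1  S2  S4 
   S3   S1  S5  S0 
   S4   S1  S6  S0 
   S5   S5  S5  S5 
 * S6   S1  S2  S4 
(> = start, * = accepting)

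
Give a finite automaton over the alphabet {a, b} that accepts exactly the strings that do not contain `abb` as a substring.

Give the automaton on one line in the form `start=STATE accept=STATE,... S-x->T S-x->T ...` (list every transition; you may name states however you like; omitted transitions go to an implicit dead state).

Track partial matches of the forbidden pattern `abb`. State s3 is a dead state reached once `abb` has occurred; every other state accepts. s0 means no part of `abb` is currently matched.
4 states suffice.
        a   b  
>* s0   s1  s0 
 * s1   s1  s2 
 * s2   s1  s3 
   s3   s3  s3 
(> = start, * = accepting)

start=s0 accept=s0,s1,s2 s0-a->s1 s0-b->s0 s1-a->s1 s1-b->s2 s2-a->s1 s2-b->s3 s3-a->s3 s3-b->s3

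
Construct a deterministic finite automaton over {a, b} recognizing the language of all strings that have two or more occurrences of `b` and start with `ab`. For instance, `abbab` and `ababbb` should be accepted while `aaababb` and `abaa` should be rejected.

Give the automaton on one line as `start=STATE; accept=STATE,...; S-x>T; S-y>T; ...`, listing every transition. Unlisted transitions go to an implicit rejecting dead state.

start=q0; accept=q4; q0-a>q1; q0-b>q2; q1-a>q2; q1-b>q3; q2-a>q2; q2-b>q2; q3-a>q3; q3-b>q4; q4-a>q4; q4-b>q4

Build one automaton per condition and run them in lockstep. The first has 4 states tracking the count of `b`s, saturating at 3; the second has 4 states tracking whether the input so far still matches the prefix `ab`. A product state is a pair (one from each), accepting exactly when both do. Minimizing collapses redundant product states.
5 states suffice.
        a   b  
>  q0   q1  q2 
   q1   q2  q3 
   q2   q2  q2 
   q3   q3  q4 
 * q4   q4  q4 
(> = start, * = accepting)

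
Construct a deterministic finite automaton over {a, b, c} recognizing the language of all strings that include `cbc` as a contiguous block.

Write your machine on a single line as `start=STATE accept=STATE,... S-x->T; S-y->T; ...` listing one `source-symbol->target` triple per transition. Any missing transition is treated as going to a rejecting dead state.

States S0..S2 record the length of the longest prefix of `cbc` that matches the current input suffix. Reaching S3 means `cbc` has been seen, and we stay there forever. Accept from S3.
        a   b   c  
>  S0   S0  S0  S1 
   S1   S0  S2  S1 
   S2   S0  S0  S3 
 * S3   S3  S3  S3 
(> = start, * = accepting)

start=S0; accept=S3; S0-a->S0; S0-b->S0; S0-c->S1; S1-a->S0; S1-b->S2; S1-c->S1; S2-a->S0; S2-b->S0; S2-c->S3; S3-a->S3; S3-b->S3; S3-c->S3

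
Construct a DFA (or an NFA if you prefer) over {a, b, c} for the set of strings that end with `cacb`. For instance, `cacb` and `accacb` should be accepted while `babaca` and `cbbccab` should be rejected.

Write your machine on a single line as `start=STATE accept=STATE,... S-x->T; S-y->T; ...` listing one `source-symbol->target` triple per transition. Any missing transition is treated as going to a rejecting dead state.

start=q0; accept=q4; q0-a->q0; q0-b->q0; q0-c->q1; q1-a->q2; q1-b->q0; q1-c->q1; q2-a->q0; q2-b->q0; q2-c->q3; q3-a->q2; q3-b->q4; q3-c->q1; q4-a->q0; q4-b->q0; q4-c->q1

Let each state record the length of the longest suffix of the input read so far that is also a prefix of `cacb`. q1 means the last symbol is `c`; q2 means the last 2 symbols are `ca`; q3 means the last 3 symbols are `cac`; q4 means the last 4 symbols are `cacb`. Accept only at q4, where the string currently ends in `cacb`.
With 5 states:
        a   b   c  
>  q0   q0  q0  q1 
   q1   q2  q0  q1 
   q2   q0  q0  q3 
   q3   q2  q4  q1 
 * q4   q0  q0  q1 
(> = start, * = accepting)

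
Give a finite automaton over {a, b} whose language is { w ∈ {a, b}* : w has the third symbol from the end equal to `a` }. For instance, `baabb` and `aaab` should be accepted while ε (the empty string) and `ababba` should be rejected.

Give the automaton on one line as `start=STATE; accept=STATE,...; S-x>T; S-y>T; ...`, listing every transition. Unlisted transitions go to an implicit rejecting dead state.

A DFA must remember the last 3 symbols (since which symbol is third-to-last isn't known until the input ends). Use one state per possible window of the last ≤3 symbols; accept from those whose window starts with `a`.
          a    b  
>  s0     s1   s2 
   s1     s3   s4 
   s2     s5   s6 
   s3     s7   s8 
   s4     s9  s10 
   s5    s11  s12 
   s6    s13  s14 
 * s7     s7   s8 
 * s8     s9  s10 
 * s9    s11  s12 
 * s10   s13  s14 
   s11    s7   s8 
   s12    s9  s10 
   s13   s11  s12 
   s14   s13  s14 
(> = start, * = accepting)

start=s0; accept=s7,s8,s9,s10; s0-a>s1; s0-b>s2; s1-a>s3; s1-b>s4; s2-a>s5; s2-b>s6; s3-a>s7; s3-b>s8; s4-a>s9; s4-b>s10; s5-a>s11; s5-b>s12; s6-a>s13; s6-b>s14; s7-a>s7; s7-b>s8; s8-a>s9; s8-b>s10; s9-a>s11; s9-b>s12; s10-a>s13; s10-b>s14; s11-a>s7; s11-b>s8; s12-a>s9; s12-b>s10; s13-a>s11; s13-b>s12; s14-a>s13; s14-b>s14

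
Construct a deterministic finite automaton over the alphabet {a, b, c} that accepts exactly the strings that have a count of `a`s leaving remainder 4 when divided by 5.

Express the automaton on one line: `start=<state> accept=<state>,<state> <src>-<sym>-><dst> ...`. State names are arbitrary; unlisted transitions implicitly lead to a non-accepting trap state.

Keep the running count of `a`s modulo 5: each `a` advances along the cycle S0 → S1 → S2 → S3 → S4 → S0 while other symbols loop. Accept at S4.
        a   b   c  
>  S0   S1  S0  S0 
   S1   S2  S1  S1 
   S2   S3  S2  S2 
   S3   S4  S3  S3 
 * S4   S0  S4  S4 
(> = start, * = accepting)

start=S0 accept=S4 S0-a->S1 S0-b->S0 S0-c->S0 S1-a->S2 S1-b->S1 S1-c->S1 S2-a->S3 S2-b->S2 S2-c->S2 S3-a->S4 S3-b->S3 S3-c->S3 S4-a->S0 S4-b->S4 S4-c->S4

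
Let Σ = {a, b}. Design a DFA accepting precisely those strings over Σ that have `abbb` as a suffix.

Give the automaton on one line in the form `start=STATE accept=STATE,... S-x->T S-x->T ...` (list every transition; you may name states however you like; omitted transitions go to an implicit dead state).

start=S0 accept=S4 S0-a->S1 S0-b->S0 S1-a->S1 S1-b->S2 S2-a->S1 S2-b->S3 S3-a->S1 S3-b->S4 S4-a->S1 S4-b->S0

Remember how much of `abbb` the current input suffix matches. State S0 means no match yet; S1 means the last symbol is `a`; S2 means the last 2 symbols are `ab`; S3 means the last 3 symbols are `abb`; S4 means the last 4 symbols are `abbb`. Only S4 accepts. On a mismatch, fall back to the longest proper suffix that is still a prefix of `abbb`.
5 states suffice.
        a   b  
>  S0   S1  S0 
   S1   S1  S2 
   S2   S1  S3 
   S3   S1  S4 
 * S4   S1  S0 
(> = start, * = accepting)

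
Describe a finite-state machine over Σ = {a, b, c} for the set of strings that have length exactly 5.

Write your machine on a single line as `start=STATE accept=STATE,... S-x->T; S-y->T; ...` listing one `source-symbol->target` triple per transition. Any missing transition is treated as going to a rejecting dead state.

start=q0; accept=q5; q0-a->q1; q0-b->q1; q0-c->q1; q1-a->q2; q1-b->q2; q1-c->q2; q2-a->q3; q2-b->q3; q2-c->q3; q3-a->q4; q3-b->q4; q3-c->q4; q4-a->q5; q4-b->q5; q4-c->q5; q5-a->q6; q5-b->q6; q5-c->q6; q6-a->q6; q6-b->q6; q6-c->q6

We only need to distinguish lengths 0, 1, …, 5, and '>5'. Chain q0 → q1 → q2 → q3 → q4 → q5 → q6 on every symbol, with q6 looping. Accepting states: {q5}.
A 7-state machine:
        a   b   c  
>  q0   q1  q1  q1 
   q1   q2  q2  q2 
   q2   q3  q3  q3 
   q3   q4  q4  q4 
   q4   q5  q5  q5 
 * q5   q6  q6  q6 
   q6   q6  q6  q6 
(> = start, * = accepting)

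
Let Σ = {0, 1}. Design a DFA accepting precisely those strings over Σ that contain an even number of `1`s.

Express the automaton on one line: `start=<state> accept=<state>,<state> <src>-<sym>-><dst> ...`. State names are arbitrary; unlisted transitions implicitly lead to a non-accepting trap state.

start=q0 accept=q0 q0-0->q0 q0-1->q1 q1-0->q1 q1-1->q0

The only thing that matters is how many `1`s have appeared, reduced mod 2. Use one state per residue: q0 for 0, …, q1 for 1. Reading `1` moves to the next residue; anything else stays put. q0 is accepting.
A 2-state machine:
        0   1  
>* q0   q0  q1 
   q1   q1  q0 
(> = start, * = accepting)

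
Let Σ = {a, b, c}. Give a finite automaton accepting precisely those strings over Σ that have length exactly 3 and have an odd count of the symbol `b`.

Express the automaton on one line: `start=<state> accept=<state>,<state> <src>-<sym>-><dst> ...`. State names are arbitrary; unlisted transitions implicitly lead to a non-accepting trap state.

start=S0 accept=S6 S0-a->S1 S0-b->S2 S0-c->S1 S1-a->S3 S1-b->S4 S1-c->S3 S2-a->S4 S2-b->S3 S2-c->S4 S3-a->S5 S3-b->S6 S3-c->S5 S4-a->S6 S4-b->S5 S4-c->S6 S5-a->S5 S5-b->S5 S5-c->S5 S6-a->S5 S6-b->S5 S6-c->S5

Build one automaton per condition and run them in lockstep. The first has 5 states tracking the input length, saturating at 4; the second has 2 states tracking the count of `b`s modulo 2. A product state is a pair (one from each), accepting exactly when both do. Equivalent product states are then merged.
With 7 states:
        a   b   c  
>  S0   S1  S2  S1 
   S1   S3  S4  S3 
   S2   S4  S3  S4 
   S3   S5  S6  S5 
   S4   S6  S5  S6 
   S5   S5  S5  S5 
 * S6   S5  S5  S5 
(> = start, * = accepting)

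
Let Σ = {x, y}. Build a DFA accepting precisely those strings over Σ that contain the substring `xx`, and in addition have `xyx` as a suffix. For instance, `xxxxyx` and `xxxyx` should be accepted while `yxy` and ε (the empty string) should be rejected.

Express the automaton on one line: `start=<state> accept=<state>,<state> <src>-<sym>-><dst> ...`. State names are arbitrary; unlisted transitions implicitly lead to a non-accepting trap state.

Build one automaton per condition and run them in lockstep. One (3 states) tracks whether and how much of `xx` has been seen; the other (4 states) tracks how much of the suffix `xyx` has currently been matched. Each combined state is a pair, one component from each; accept when both components accept.
8 states suffice.
        x   y  
>  q0   q1  q0 
   q1   q2  q3 
   q2   q2  q4 
   q3   q5  q0 
   q4   q6  q7 
   q5   q2  q3 
 * q6   q2  q4 
   q7   q2  q7 
(> = start, * = accepting)

start=q0 accept=q6 q0-x->q1 q0-y->q0 q1-x->q2 q1-y->q3 q2-x->q2 q2-y->q4 q3-x->q5 q3-y->q0 q4-x->q6 q4-y->q7 q5-x->q2 q5-y->q3 q6-x->q2 q6-y->q4 q7-x->q2 q7-y->q7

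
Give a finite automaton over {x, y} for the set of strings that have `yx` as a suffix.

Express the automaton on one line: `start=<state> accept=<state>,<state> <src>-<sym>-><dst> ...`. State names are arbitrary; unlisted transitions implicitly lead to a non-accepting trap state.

start=A accept=C A-x->A A-y->B B-x->C B-y->B C-x->A C-y->B

Let each state record the length of the longest suffix of the input read so far that is also a prefix of `yx`. B means the last symbol is `y`; C means the last 2 symbols are `yx`. Accept only at C, where the string currently ends in `yx`.
With 3 states:
       x  y 
>  A   A  B 
   B   C  B 
 * C   A  B 
(> = start, * = accepting)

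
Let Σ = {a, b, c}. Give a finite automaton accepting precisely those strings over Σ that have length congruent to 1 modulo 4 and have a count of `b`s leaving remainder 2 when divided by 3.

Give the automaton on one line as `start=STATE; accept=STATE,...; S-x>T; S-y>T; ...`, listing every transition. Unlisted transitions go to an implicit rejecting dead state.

start=s0; accept=s11; s0-a>s1; s0-b>s2; s0-c>s1; s1-a>s3; s1-b>s4; s1-c>s3; s2-a>s4; s2-b>s5; s2-c>s4; s3-a>s6; s3-b>s7; s3-c>s6; s4-a>s7; s4-b>s8; s4-c>s7; s5-a>s8; s5-b>s6; s5-c>s8; s6-a>s0; s6-b>s9; s6-c>s0; s7-a>s9; s7-b>s10; s7-c>s9; s8-a>s10; s8-b>s0; s8-c>s10; s9-a>s2; s9-b>s11; s9-c>s2; s10-a>s11; s10-b>s1; s10-c>s11; s11-a>s5; s11-b>s3; s11-c>s5

Handle the two conditions separately and then intersect. The first has 4 states tracking the input length modulo 4; the second has 3 states tracking the count of `b`s modulo 3. A product state is a pair (one from each), accepting exactly when both do.
With 12 states:
          a    b    c  
>  s0     s1   s2   s1 
   s1     s3   s4   s3 
   s2     s4   s5   s4 
   s3     s6   s7   s6 
   s4     s7   s8   s7 
   s5     s8   s6   s8 
   s6     s0   s9   s0 
   s7     s9  s10   s9 
   s8    s10   s0  s10 
   s9     s2  s11   s2 
   s10   s11   s1  s11 
 * s11    s5   s3   s5 
(> = start, * = accepting)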